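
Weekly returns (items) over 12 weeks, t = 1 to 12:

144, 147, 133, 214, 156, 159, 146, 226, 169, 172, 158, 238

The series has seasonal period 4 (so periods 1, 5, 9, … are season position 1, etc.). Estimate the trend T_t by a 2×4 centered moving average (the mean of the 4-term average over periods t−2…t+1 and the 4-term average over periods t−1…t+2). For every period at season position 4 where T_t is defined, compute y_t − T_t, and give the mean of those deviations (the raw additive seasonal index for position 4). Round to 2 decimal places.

49.69

Season position 4 occurs at t = 4, 8 (where T_t is defined).
t=4: T_4 = 164.0000; y_4 − T_4 = 214 − 164.0000 = 50.0000
t=8: T_8 = 176.6250; y_8 − T_8 = 226 − 176.6250 = 49.3750
Mean deviation: (50.0000 + 49.3750) / 2 = 49.69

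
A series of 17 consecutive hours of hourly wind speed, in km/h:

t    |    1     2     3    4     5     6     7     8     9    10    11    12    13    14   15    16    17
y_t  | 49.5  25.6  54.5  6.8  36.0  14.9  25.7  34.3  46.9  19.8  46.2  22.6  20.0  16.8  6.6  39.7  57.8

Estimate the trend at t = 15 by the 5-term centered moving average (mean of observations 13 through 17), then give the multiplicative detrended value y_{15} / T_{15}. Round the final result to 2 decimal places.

Trend T_15 = (20.0 + 16.8 + 6.6 + 39.7 + 57.8) / 5 = 140.9/5 = 28.1800
Ratio to trend: 6.6 / 28.1800 = 0.23

0.23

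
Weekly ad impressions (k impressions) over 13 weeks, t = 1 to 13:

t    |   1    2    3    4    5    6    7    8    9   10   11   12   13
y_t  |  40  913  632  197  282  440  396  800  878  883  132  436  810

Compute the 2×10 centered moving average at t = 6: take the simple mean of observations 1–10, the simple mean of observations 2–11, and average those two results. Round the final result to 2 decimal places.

Sum over 1–10: 40 + 913 + 632 + 197 + 282 + 440 + 396 + 800 + 878 + 883 = 5461
Sum over 2–11: 913 + 632 + 197 + 282 + 440 + 396 + 800 + 878 + 883 + 132 = 5553
CMA at t=6 = (5461 + 5553) / (2·10) = 11014 / 20 = 550.70

550.70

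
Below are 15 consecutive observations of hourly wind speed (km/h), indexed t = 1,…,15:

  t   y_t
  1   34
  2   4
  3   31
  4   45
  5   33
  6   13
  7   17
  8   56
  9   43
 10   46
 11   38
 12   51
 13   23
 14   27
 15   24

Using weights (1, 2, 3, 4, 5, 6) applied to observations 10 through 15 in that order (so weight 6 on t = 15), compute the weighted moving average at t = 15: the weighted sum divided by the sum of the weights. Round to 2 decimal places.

Weighted sum: 1·46 + 2·38 + 3·51 + 4·23 + 5·27 + 6·24 = 46 + 76 + 153 + 92 + 135 + 144 = 646
Weight total: 1 + 2 + 3 + 4 + 5 + 6 = 21
WMA = 646 / 21 = 30.76

30.76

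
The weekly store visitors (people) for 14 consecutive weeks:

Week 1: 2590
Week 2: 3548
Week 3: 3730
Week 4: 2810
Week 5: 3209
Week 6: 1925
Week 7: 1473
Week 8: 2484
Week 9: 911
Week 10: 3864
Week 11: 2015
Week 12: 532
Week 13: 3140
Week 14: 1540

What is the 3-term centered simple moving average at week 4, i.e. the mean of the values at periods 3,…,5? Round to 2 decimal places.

3249.67

Sum of periods 3–5: 3730 + 2810 + 3209 = 9749
Divide by 3: 9749 / 3 = 3249.67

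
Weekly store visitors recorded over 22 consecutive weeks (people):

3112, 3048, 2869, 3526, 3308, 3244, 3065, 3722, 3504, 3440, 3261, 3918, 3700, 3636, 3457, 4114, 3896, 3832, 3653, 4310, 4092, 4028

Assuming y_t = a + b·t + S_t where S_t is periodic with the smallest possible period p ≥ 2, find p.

First differences y_{t+1} − y_t: -64, -179, 657, -218, -64, -179, 657, -218, -64, -179, …
The difference pattern repeats every 4 terms and not for any smaller step, so p = 4.

4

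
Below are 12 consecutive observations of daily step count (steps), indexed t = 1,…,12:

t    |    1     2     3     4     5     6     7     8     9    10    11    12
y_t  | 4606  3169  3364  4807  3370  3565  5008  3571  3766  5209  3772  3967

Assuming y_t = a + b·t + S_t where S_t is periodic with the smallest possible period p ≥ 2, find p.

3

First differences y_{t+1} − y_t: -1437, 195, 1443, -1437, 195, 1443, -1437, 195, …
The difference pattern repeats every 3 terms and not for any smaller step, so p = 3.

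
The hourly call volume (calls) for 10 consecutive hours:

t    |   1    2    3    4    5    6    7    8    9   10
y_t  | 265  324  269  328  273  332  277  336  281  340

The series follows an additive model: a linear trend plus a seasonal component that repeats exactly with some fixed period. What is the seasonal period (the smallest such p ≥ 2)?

First differences y_{t+1} − y_t: 59, -55, 59, -55, 59, -55, …
The difference pattern repeats every 2 terms and not for any smaller step, so p = 2.

2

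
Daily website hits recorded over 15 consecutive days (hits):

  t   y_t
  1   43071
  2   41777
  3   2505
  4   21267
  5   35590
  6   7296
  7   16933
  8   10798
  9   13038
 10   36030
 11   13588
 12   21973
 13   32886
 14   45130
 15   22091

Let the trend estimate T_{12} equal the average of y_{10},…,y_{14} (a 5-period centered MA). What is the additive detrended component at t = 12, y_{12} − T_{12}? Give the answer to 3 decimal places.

Trend T_12 = (36030 + 13588 + 21973 + 32886 + 45130) / 5 = 149607/5 = 29921.40000
Detrended value: 21973 − 29921.40000 = -7948.400

-7948.400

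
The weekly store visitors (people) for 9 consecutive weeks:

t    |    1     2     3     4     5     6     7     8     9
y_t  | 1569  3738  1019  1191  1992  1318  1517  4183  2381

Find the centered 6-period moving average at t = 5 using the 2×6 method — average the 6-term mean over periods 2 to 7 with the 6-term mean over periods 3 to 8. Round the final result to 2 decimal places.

Sum over 2–7: 3738 + 1019 + 1191 + 1992 + 1318 + 1517 = 10775
Sum over 3–8: 1019 + 1191 + 1992 + 1318 + 1517 + 4183 = 11220
CMA at t=5 = (10775 + 11220) / (2·6) = 21995 / 12 = 1832.92

1832.92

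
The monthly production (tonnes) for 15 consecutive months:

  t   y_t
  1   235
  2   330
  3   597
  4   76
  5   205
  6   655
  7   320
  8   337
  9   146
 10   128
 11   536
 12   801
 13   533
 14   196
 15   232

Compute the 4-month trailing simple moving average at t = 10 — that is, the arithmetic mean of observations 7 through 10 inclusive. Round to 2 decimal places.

Sum of periods 7–10: 320 + 337 + 146 + 128 = 931
Divide by 4: 931 / 4 = 232.75

232.75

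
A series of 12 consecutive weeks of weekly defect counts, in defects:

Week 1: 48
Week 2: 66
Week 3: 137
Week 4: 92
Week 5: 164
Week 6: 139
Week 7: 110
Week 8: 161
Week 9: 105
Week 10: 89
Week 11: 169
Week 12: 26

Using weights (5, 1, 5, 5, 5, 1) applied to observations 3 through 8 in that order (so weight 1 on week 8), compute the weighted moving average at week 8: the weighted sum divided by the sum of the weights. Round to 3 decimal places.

Weighted sum: 5·137 + 1·92 + 5·164 + 5·139 + 5·110 + 1·161 = 685 + 92 + 820 + 695 + 550 + 161 = 3003
Weight total: 5 + 1 + 5 + 5 + 5 + 1 = 22
WMA = 3003 / 22 = 136.500

136.500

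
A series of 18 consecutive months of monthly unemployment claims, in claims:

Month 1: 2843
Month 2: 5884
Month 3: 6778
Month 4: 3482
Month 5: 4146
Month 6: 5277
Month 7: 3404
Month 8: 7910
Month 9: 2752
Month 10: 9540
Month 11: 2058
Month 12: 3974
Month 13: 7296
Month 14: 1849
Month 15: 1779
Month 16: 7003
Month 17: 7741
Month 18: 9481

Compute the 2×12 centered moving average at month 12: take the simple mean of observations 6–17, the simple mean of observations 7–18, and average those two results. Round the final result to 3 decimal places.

5223.750

Sum over 6–17: 5277 + 3404 + 7910 + 2752 + 9540 + 2058 + 3974 + 7296 + 1849 + 1779 + 7003 + 7741 = 60583
Sum over 7–18: 3404 + 7910 + 2752 + 9540 + 2058 + 3974 + 7296 + 1849 + 1779 + 7003 + 7741 + 9481 = 64787
CMA at t=12 = (60583 + 64787) / (2·12) = 125370 / 24 = 5223.750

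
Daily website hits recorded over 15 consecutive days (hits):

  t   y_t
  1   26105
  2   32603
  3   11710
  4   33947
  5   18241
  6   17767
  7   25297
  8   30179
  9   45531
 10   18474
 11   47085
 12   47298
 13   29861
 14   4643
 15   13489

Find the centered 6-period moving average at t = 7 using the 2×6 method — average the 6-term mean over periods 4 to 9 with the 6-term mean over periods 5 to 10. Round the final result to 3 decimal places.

27204.250

Sum over 4–9: 33947 + 18241 + 17767 + 25297 + 30179 + 45531 = 170962
Sum over 5–10: 18241 + 17767 + 25297 + 30179 + 45531 + 18474 = 155489
CMA at t=7 = (170962 + 155489) / (2·6) = 326451 / 12 = 27204.250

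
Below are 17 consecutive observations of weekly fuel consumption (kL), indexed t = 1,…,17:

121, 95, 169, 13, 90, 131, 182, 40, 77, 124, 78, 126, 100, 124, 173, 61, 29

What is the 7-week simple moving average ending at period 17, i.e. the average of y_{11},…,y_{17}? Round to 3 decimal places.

98.714

Sum of periods 11–17: 78 + 126 + 100 + 124 + 173 + 61 + 29 = 691
Divide by 7: 691 / 7 = 98.714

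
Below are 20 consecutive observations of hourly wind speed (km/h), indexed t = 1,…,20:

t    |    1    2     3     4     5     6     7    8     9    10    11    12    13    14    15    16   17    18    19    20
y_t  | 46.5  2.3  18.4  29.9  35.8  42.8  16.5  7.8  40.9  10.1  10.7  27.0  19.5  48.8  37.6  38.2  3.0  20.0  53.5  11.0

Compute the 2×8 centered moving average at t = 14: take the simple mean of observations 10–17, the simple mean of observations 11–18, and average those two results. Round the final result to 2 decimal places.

24.98

Sum over 10–17: 10.1 + 10.7 + 27.0 + 19.5 + 48.8 + 37.6 + 38.2 + 3.0 = 194.9
Sum over 11–18: 10.7 + 27.0 + 19.5 + 48.8 + 37.6 + 38.2 + 3.0 + 20.0 = 204.8
CMA at t=14 = (194.9 + 204.8) / (2·8) = 399.7 / 16 = 24.98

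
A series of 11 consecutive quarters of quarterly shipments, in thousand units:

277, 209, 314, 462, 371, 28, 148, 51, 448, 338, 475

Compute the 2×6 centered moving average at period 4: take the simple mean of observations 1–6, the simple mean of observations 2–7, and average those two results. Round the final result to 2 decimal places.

Sum over 1–6: 277 + 209 + 314 + 462 + 371 + 28 = 1661
Sum over 2–7: 209 + 314 + 462 + 371 + 28 + 148 = 1532
CMA at t=4 = (1661 + 1532) / (2·6) = 3193 / 12 = 266.08

266.08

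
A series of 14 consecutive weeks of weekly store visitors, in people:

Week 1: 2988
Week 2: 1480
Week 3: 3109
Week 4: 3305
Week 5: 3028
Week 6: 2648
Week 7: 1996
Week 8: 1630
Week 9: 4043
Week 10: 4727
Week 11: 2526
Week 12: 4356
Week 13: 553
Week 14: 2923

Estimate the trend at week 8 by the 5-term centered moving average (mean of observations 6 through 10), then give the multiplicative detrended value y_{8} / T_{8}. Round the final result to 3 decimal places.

0.542

Trend T_8 = (2648 + 1996 + 1630 + 4043 + 4727) / 5 = 15044/5 = 3008.80000
Ratio to trend: 1630 / 3008.80000 = 0.542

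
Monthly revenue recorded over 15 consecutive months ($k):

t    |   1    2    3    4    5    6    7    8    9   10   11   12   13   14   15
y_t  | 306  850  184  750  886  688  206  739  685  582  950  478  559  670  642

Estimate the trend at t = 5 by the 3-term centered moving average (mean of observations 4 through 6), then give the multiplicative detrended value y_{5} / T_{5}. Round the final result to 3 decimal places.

Trend T_5 = (750 + 886 + 688) / 3 = 2324/3 = 774.66667
Ratio to trend: 886 / 774.66667 = 1.144

1.144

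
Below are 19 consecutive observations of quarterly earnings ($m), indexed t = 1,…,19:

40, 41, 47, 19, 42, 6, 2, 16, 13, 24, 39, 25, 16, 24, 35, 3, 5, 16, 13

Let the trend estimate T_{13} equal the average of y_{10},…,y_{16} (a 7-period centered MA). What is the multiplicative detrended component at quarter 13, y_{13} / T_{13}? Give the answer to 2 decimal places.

0.67

Trend T_13 = (24 + 39 + 25 + 16 + 24 + 35 + 3) / 7 = 166/7 = 23.7143
Ratio to trend: 16 / 23.7143 = 0.67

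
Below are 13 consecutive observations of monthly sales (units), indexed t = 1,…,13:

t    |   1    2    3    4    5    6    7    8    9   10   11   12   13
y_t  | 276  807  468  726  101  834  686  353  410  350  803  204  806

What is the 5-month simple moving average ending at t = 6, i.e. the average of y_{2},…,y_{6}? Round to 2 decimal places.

587.20

Sum of periods 2–6: 807 + 468 + 726 + 101 + 834 = 2936
Divide by 5: 2936 / 5 = 587.20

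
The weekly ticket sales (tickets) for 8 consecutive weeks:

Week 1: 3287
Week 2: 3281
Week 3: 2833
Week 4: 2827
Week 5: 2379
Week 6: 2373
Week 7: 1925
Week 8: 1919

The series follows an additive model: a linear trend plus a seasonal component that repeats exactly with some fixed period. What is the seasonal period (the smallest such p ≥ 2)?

First differences y_{t+1} − y_t: -6, -448, -6, -448, -6, -448, …
The difference pattern repeats every 2 terms and not for any smaller step, so p = 2.

2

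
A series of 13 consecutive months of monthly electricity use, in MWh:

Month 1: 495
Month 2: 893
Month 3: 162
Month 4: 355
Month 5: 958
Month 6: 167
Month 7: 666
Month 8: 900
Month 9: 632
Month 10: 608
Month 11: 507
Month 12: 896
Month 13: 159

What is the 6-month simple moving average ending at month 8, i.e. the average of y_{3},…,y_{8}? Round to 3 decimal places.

Sum of periods 3–8: 162 + 355 + 958 + 167 + 666 + 900 = 3208
Divide by 6: 3208 / 6 = 534.667

534.667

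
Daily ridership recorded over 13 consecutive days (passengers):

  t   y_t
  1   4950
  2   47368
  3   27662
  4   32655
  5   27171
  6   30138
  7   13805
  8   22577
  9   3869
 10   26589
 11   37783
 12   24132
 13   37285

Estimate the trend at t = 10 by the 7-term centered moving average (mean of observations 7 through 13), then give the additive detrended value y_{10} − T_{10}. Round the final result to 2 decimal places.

Trend T_10 = (13805 + 22577 + 3869 + 26589 + 37783 + 24132 + 37285) / 7 = 166040/7 = 23720.0000
Detrended value: 26589 − 23720.0000 = 2869.00

2869.00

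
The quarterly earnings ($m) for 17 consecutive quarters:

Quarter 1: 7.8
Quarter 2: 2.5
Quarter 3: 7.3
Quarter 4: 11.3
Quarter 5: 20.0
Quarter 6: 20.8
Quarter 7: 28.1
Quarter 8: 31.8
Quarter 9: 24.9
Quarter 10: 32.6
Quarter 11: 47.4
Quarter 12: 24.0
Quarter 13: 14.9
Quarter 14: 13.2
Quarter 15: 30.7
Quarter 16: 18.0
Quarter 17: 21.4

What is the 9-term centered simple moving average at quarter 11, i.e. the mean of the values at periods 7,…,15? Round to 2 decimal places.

27.51

Sum of periods 7–15: 28.1 + 31.8 + 24.9 + 32.6 + 47.4 + 24.0 + 14.9 + 13.2 + 30.7 = 247.6
Divide by 9: 247.6 / 9 = 27.51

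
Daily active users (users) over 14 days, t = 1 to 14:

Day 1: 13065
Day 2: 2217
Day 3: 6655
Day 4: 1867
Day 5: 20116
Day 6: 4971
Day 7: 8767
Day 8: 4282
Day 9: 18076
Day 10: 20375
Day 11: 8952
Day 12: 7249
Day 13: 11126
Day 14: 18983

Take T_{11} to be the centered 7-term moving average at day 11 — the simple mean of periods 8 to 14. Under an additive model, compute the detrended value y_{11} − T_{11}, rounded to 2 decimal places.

Trend T_11 = (4282 + 18076 + 20375 + 8952 + 7249 + 11126 + 18983) / 7 = 89043/7 = 12720.4286
Detrended value: 8952 − 12720.4286 = -3768.43

-3768.43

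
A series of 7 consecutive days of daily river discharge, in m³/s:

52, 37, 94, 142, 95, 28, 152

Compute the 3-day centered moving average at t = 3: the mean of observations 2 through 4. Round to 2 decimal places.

91.00

Sum of periods 2–4: 37 + 94 + 142 = 273
Divide by 3: 273 / 3 = 91.00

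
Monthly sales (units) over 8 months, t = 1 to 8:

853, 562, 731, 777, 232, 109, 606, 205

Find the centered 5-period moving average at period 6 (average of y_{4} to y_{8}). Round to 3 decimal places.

Sum of periods 4–8: 777 + 232 + 109 + 606 + 205 = 1929
Divide by 5: 1929 / 5 = 385.800

385.800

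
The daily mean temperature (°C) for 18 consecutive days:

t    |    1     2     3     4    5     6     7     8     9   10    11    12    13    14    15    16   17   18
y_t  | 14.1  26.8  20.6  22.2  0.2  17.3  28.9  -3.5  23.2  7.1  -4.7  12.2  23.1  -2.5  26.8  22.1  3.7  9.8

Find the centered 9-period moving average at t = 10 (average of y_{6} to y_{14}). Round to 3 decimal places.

11.233

Sum of periods 6–14: 17.3 + 28.9 + (-3.5) + 23.2 + 7.1 + (-4.7) + 12.2 + 23.1 + (-2.5) = 101.1
Divide by 9: 101.1 / 9 = 11.233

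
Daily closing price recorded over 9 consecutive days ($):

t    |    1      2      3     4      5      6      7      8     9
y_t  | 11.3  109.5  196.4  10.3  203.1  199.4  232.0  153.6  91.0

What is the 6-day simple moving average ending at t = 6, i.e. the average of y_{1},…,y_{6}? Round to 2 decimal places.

121.67

Sum of periods 1–6: 11.3 + 109.5 + 196.4 + 10.3 + 203.1 + 199.4 = 730.0
Divide by 6: 730.0 / 6 = 121.67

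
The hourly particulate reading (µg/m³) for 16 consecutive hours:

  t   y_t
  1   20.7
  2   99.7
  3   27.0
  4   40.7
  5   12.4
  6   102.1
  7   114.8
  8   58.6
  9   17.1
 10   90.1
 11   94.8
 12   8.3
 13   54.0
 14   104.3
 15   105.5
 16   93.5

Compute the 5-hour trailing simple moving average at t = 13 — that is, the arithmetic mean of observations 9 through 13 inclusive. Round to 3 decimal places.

52.860

Sum of periods 9–13: 17.1 + 90.1 + 94.8 + 8.3 + 54.0 = 264.3
Divide by 5: 264.3 / 5 = 52.860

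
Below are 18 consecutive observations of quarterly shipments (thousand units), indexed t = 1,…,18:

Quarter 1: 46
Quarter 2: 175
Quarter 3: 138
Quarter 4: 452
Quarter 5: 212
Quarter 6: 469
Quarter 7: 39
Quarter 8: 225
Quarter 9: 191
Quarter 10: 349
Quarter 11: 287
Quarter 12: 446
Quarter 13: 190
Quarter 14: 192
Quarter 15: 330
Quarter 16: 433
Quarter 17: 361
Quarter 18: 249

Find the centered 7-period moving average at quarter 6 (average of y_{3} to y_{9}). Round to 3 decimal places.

Sum of periods 3–9: 138 + 452 + 212 + 469 + 39 + 225 + 191 = 1726
Divide by 7: 1726 / 7 = 246.571

246.571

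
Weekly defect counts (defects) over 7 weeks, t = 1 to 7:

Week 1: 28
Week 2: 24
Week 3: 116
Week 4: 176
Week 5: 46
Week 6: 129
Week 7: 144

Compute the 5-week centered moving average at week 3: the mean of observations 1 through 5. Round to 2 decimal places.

78.00

Sum of periods 1–5: 28 + 24 + 116 + 176 + 46 = 390
Divide by 5: 390 / 5 = 78.00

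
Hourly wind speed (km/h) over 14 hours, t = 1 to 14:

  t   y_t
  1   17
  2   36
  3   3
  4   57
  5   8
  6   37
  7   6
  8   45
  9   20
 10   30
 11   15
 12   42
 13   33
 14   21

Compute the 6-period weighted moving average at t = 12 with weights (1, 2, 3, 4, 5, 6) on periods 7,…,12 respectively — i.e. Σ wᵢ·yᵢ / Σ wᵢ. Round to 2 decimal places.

Weighted sum: 1·6 + 2·45 + 3·20 + 4·30 + 5·15 + 6·42 = 6 + 90 + 60 + 120 + 75 + 252 = 603
Weight total: 1 + 2 + 3 + 4 + 5 + 6 = 21
WMA = 603 / 21 = 28.71

28.71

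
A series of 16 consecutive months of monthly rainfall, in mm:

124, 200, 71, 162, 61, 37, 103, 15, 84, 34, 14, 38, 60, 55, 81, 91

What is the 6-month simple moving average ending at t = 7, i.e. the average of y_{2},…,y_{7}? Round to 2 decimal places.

Sum of periods 2–7: 200 + 71 + 162 + 61 + 37 + 103 = 634
Divide by 6: 634 / 6 = 105.67

105.67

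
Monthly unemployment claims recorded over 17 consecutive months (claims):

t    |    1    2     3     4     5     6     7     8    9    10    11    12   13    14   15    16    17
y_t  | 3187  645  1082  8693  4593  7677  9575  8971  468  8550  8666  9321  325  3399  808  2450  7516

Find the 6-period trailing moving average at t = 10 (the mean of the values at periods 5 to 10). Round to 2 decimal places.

6639.00

Sum of periods 5–10: 4593 + 7677 + 9575 + 8971 + 468 + 8550 = 39834
Divide by 6: 39834 / 6 = 6639.00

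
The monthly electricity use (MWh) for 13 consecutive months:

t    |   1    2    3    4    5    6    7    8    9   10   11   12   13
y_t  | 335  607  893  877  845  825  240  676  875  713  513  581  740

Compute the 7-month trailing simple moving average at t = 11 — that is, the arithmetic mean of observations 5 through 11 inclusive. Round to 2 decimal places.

669.57

Sum of periods 5–11: 845 + 825 + 240 + 676 + 875 + 713 + 513 = 4687
Divide by 7: 4687 / 7 = 669.57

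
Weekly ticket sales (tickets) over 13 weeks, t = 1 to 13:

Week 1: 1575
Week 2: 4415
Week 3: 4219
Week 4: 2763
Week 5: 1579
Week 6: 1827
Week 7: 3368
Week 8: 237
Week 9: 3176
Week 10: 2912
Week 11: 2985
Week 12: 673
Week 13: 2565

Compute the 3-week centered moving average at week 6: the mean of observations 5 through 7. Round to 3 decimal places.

Sum of periods 5–7: 1579 + 1827 + 3368 = 6774
Divide by 3: 6774 / 3 = 2258.000

2258.000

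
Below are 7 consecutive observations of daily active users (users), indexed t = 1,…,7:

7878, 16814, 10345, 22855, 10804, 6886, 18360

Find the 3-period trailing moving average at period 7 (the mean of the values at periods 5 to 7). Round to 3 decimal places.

12016.667

Sum of periods 5–7: 10804 + 6886 + 18360 = 36050
Divide by 3: 36050 / 3 = 12016.667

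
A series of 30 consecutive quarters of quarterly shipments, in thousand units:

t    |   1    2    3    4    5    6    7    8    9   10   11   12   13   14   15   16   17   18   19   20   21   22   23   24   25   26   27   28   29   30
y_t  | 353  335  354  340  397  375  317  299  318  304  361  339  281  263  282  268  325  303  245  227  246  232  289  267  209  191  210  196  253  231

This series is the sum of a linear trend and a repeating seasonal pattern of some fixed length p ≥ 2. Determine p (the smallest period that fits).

6

First differences y_{t+1} − y_t: -18, 19, -14, 57, -22, -58, -18, 19, -14, 57, -22, -58, -18, 19, …
The difference pattern repeats every 6 terms and not for any smaller step, so p = 6.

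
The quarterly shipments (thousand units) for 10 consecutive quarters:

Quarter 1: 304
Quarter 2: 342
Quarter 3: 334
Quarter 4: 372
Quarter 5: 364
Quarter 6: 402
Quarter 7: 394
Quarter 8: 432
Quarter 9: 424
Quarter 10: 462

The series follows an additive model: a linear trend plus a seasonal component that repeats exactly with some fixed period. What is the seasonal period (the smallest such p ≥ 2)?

2

First differences y_{t+1} − y_t: 38, -8, 38, -8, 38, -8, …
The difference pattern repeats every 2 terms and not for any smaller step, so p = 2.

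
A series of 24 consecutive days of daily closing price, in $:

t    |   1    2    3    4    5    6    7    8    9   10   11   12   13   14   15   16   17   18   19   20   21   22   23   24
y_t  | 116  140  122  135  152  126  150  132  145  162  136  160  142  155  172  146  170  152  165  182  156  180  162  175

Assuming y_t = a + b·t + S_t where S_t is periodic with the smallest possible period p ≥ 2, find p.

First differences y_{t+1} − y_t: 24, -18, 13, 17, -26, 24, -18, 13, 17, -26, 24, -18, …
The difference pattern repeats every 5 terms and not for any smaller step, so p = 5.

5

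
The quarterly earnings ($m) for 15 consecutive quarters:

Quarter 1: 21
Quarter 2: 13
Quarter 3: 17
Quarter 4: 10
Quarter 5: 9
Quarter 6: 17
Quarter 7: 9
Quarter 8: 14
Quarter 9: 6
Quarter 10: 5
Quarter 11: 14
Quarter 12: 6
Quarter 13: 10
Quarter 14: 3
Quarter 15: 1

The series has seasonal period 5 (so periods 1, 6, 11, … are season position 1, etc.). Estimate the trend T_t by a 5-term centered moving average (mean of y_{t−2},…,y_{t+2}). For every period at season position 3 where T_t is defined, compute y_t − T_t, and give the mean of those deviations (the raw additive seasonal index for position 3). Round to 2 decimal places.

Season position 3 occurs at t = 3, 8, 13 (where T_t is defined).
t=3: T_3 = 14.0000; y_3 − T_3 = 17 − 14.0000 = 3.0000
t=8: T_8 = 10.2000; y_8 − T_8 = 14 − 10.2000 = 3.8000
t=13: T_13 = 6.8000; y_13 − T_13 = 10 − 6.8000 = 3.2000
Mean deviation: (3.0000 + 3.8000 + 3.2000) / 3 = 3.33

3.33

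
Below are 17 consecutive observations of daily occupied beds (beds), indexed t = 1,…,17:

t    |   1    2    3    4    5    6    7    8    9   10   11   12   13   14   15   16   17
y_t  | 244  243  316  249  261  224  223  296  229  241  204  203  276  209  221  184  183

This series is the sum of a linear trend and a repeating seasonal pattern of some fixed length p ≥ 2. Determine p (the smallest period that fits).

5

First differences y_{t+1} − y_t: -1, 73, -67, 12, -37, -1, 73, -67, 12, -37, -1, 73, …
The difference pattern repeats every 5 terms and not for any smaller step, so p = 5.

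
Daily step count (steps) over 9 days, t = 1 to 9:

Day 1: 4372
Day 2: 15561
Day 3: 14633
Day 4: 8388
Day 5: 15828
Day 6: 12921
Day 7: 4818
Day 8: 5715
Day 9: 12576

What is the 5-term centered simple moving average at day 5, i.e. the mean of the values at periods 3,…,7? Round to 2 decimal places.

Sum of periods 3–7: 14633 + 8388 + 15828 + 12921 + 4818 = 56588
Divide by 5: 56588 / 5 = 11317.60

11317.60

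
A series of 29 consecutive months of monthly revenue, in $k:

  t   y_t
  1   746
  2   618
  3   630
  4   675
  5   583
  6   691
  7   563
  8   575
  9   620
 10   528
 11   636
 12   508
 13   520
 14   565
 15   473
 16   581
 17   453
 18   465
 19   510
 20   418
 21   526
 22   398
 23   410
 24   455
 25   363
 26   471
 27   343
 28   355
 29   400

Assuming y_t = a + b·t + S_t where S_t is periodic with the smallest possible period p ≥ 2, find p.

First differences y_{t+1} − y_t: -128, 12, 45, -92, 108, -128, 12, 45, -92, 108, -128, 12, …
The difference pattern repeats every 5 terms and not for any smaller step, so p = 5.

5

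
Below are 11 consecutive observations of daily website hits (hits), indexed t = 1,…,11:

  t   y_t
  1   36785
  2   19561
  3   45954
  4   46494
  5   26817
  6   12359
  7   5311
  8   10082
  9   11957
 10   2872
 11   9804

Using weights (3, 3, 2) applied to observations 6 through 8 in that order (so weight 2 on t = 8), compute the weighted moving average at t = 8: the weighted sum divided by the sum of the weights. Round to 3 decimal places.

Weighted sum: 3·12359 + 3·5311 + 2·10082 = 37077 + 15933 + 20164 = 73174
Weight total: 3 + 3 + 2 = 8
WMA = 73174 / 8 = 9146.750

9146.750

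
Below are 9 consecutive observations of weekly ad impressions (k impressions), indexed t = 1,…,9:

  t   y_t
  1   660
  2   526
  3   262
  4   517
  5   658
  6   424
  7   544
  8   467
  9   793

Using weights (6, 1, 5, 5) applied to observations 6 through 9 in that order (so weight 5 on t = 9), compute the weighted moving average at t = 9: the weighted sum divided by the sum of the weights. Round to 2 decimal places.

552.24

Weighted sum: 6·424 + 1·544 + 5·467 + 5·793 = 2544 + 544 + 2335 + 3965 = 9388
Weight total: 6 + 1 + 5 + 5 = 17
WMA = 9388 / 17 = 552.24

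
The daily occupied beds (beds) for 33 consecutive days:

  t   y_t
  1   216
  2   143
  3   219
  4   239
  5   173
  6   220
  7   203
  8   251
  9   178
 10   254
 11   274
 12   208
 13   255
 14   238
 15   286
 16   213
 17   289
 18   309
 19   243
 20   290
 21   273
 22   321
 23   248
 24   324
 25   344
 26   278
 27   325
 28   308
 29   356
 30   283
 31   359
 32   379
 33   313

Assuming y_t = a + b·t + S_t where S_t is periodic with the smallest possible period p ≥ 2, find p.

First differences y_{t+1} − y_t: -73, 76, 20, -66, 47, -17, 48, -73, 76, 20, -66, 47, -17, 48, -73, 76, …
The difference pattern repeats every 7 terms and not for any smaller step, so p = 7.

7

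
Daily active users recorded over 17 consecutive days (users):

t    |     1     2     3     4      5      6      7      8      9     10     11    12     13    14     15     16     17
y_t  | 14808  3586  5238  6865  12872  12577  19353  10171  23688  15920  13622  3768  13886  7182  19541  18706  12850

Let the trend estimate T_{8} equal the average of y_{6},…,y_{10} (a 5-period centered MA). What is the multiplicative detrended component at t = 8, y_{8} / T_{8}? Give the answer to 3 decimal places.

0.622

Trend T_8 = (12577 + 19353 + 10171 + 23688 + 15920) / 5 = 81709/5 = 16341.80000
Ratio to trend: 10171 / 16341.80000 = 0.622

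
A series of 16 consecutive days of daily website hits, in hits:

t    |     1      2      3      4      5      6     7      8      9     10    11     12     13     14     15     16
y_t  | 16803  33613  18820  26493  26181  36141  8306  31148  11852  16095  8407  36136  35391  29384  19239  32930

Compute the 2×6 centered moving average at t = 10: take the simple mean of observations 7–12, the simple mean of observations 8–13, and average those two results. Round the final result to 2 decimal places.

20914.42

Sum over 7–12: 8306 + 31148 + 11852 + 16095 + 8407 + 36136 = 111944
Sum over 8–13: 31148 + 11852 + 16095 + 8407 + 36136 + 35391 = 139029
CMA at t=10 = (111944 + 139029) / (2·6) = 250973 / 12 = 20914.42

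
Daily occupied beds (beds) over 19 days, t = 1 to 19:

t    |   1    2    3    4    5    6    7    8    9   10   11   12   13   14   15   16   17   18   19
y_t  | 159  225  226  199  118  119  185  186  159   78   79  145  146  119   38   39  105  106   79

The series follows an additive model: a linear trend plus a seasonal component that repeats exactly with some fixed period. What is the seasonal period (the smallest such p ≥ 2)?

First differences y_{t+1} − y_t: 66, 1, -27, -81, 1, 66, 1, -27, -81, 1, 66, 1, …
The difference pattern repeats every 5 terms and not for any smaller step, so p = 5.

5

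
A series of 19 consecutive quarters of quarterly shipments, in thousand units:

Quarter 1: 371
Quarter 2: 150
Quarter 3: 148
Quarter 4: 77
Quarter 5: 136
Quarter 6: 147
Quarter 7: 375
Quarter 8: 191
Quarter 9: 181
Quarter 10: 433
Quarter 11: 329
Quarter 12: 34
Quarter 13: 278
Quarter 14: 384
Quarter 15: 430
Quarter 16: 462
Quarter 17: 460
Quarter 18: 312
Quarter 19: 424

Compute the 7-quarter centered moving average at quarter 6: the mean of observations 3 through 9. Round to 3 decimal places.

179.286

Sum of periods 3–9: 148 + 77 + 136 + 147 + 375 + 191 + 181 = 1255
Divide by 7: 1255 / 7 = 179.286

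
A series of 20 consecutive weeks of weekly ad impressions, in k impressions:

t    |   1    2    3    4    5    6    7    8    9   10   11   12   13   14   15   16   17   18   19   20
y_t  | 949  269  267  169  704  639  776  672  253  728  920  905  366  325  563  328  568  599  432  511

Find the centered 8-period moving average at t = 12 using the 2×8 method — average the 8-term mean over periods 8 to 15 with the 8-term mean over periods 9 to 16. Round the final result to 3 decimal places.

Sum over 8–15: 672 + 253 + 728 + 920 + 905 + 366 + 325 + 563 = 4732
Sum over 9–16: 253 + 728 + 920 + 905 + 366 + 325 + 563 + 328 = 4388
CMA at t=12 = (4732 + 4388) / (2·8) = 9120 / 16 = 570.000

570.000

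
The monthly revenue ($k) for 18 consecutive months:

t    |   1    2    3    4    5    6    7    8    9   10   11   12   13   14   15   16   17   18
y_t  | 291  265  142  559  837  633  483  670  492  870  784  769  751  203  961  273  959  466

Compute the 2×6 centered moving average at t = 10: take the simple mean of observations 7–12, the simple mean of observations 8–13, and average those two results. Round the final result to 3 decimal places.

Sum over 7–12: 483 + 670 + 492 + 870 + 784 + 769 = 4068
Sum over 8–13: 670 + 492 + 870 + 784 + 769 + 751 = 4336
CMA at t=10 = (4068 + 4336) / (2·6) = 8404 / 12 = 700.333

700.333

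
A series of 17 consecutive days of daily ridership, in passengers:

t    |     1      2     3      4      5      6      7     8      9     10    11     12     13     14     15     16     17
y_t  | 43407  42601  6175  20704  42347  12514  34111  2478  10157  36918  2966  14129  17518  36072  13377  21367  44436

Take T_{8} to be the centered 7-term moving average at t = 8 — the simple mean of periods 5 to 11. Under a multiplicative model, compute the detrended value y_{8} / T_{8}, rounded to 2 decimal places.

0.12

Trend T_8 = (42347 + 12514 + 34111 + 2478 + 10157 + 36918 + 2966) / 7 = 141491/7 = 20213.0000
Ratio to trend: 2478 / 20213.0000 = 0.12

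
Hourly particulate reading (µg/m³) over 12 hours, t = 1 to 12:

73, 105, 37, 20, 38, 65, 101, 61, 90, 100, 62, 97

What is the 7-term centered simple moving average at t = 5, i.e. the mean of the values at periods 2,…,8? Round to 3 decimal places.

Sum of periods 2–8: 105 + 37 + 20 + 38 + 65 + 101 + 61 = 427
Divide by 7: 427 / 7 = 61.000

61.000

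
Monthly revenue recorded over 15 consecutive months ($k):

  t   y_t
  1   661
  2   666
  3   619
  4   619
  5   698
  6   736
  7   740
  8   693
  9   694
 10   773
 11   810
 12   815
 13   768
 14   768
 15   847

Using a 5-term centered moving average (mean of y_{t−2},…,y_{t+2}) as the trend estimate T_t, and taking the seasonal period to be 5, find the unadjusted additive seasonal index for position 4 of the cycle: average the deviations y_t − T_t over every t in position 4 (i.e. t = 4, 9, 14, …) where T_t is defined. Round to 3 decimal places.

-48.300

Season position 4 occurs at t = 4, 9 (where T_t is defined).
t=4: T_4 = 667.60000; y_4 − T_4 = 619 − 667.60000 = -48.60000
t=9: T_9 = 742.00000; y_9 − T_9 = 694 − 742.00000 = -48.00000
Mean deviation: (-48.60000 + -48.00000) / 2 = -48.300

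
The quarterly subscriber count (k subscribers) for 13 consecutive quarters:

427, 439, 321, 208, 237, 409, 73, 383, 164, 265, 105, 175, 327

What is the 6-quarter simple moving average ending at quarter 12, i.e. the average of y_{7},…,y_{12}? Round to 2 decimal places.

Sum of periods 7–12: 73 + 383 + 164 + 265 + 105 + 175 = 1165
Divide by 6: 1165 / 6 = 194.17

194.17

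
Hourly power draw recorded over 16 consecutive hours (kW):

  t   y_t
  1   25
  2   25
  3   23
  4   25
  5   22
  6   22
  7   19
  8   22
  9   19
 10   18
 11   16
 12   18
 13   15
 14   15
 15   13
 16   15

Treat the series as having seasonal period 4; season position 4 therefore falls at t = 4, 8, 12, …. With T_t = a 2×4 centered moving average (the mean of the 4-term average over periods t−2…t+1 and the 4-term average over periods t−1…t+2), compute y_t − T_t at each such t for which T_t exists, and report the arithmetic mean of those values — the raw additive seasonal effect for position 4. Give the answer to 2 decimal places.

1.75

Season position 4 occurs at t = 4, 8, 12 (where T_t is defined).
t=4: T_4 = 23.3750; y_4 − T_4 = 25 − 23.3750 = 1.6250
t=8: T_8 = 20.0000; y_8 − T_8 = 22 − 20.0000 = 2.0000
t=12: T_12 = 16.3750; y_12 − T_12 = 18 − 16.3750 = 1.6250
Mean deviation: (1.6250 + 2.0000 + 1.6250) / 3 = 1.75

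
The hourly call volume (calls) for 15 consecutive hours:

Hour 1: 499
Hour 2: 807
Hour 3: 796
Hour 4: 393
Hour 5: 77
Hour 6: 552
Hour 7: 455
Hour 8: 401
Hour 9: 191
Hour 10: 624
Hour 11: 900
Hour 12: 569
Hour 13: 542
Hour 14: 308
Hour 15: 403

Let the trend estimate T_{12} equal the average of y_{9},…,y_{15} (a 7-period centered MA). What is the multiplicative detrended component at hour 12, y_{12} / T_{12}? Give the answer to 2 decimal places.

Trend T_12 = (191 + 624 + 900 + 569 + 542 + 308 + 403) / 7 = 3537/7 = 505.2857
Ratio to trend: 569 / 505.2857 = 1.13

1.13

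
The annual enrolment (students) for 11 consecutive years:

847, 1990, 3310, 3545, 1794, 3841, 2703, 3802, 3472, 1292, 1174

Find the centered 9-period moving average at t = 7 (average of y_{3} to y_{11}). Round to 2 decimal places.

2770.33

Sum of periods 3–11: 3310 + 3545 + 1794 + 3841 + 2703 + 3802 + 3472 + 1292 + 1174 = 24933
Divide by 9: 24933 / 9 = 2770.33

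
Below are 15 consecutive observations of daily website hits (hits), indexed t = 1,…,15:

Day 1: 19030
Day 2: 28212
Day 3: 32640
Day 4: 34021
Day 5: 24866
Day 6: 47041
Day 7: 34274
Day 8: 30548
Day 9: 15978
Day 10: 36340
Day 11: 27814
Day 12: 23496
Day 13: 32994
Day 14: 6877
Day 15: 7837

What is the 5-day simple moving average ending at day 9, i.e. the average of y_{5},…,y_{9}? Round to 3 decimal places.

Sum of periods 5–9: 24866 + 47041 + 34274 + 30548 + 15978 = 152707
Divide by 5: 152707 / 5 = 30541.400

30541.400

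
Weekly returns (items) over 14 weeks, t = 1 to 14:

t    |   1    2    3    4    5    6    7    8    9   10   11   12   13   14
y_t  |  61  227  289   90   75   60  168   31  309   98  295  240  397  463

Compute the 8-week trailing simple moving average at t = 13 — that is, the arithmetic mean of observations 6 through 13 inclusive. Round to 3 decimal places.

Sum of periods 6–13: 60 + 168 + 31 + 309 + 98 + 295 + 240 + 397 = 1598
Divide by 8: 1598 / 8 = 199.750

199.750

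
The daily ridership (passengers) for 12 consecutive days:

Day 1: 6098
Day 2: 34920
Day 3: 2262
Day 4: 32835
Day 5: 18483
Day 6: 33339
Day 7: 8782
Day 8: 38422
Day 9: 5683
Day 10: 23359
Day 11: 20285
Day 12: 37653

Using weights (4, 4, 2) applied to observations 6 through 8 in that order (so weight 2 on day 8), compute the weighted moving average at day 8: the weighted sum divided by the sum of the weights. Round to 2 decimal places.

Weighted sum: 4·33339 + 4·8782 + 2·38422 = 133356 + 35128 + 76844 = 245328
Weight total: 4 + 4 + 2 = 10
WMA = 245328 / 10 = 24532.80

24532.80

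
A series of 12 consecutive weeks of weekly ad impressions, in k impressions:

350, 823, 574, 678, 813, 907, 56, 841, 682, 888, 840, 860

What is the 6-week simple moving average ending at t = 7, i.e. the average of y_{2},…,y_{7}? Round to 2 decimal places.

641.83

Sum of periods 2–7: 823 + 574 + 678 + 813 + 907 + 56 = 3851
Divide by 6: 3851 / 6 = 641.83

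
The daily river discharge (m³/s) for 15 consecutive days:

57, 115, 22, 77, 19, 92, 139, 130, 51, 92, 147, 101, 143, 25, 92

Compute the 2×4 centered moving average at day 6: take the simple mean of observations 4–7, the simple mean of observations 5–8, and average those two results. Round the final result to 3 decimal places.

Sum over 4–7: 77 + 19 + 92 + 139 = 327
Sum over 5–8: 19 + 92 + 139 + 130 = 380
CMA at t=6 = (327 + 380) / (2·4) = 707 / 8 = 88.375

88.375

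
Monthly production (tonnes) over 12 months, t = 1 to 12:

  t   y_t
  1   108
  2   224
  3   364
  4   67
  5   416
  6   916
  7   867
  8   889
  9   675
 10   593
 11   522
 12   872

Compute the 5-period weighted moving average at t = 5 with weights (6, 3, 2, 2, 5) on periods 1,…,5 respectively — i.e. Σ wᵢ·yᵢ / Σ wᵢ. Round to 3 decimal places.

236.778

Weighted sum: 6·108 + 3·224 + 2·364 + 2·67 + 5·416 = 648 + 672 + 728 + 134 + 2080 = 4262
Weight total: 6 + 3 + 2 + 2 + 5 = 18
WMA = 4262 / 18 = 236.778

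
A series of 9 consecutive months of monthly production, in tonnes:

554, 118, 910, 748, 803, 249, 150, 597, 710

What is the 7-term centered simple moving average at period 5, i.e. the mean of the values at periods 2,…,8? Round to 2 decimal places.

510.71

Sum of periods 2–8: 118 + 910 + 748 + 803 + 249 + 150 + 597 = 3575
Divide by 7: 3575 / 7 = 510.71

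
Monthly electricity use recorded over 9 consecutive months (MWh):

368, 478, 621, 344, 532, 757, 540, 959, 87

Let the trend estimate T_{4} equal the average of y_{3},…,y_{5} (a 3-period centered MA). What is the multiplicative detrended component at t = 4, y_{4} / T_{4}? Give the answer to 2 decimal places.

Trend T_4 = (621 + 344 + 532) / 3 = 1497/3 = 499.0000
Ratio to trend: 344 / 499.0000 = 0.69

0.69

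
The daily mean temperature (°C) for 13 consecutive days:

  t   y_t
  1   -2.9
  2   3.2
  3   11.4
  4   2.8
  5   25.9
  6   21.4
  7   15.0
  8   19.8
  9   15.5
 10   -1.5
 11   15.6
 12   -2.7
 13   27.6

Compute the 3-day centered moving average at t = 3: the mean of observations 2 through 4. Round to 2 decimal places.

Sum of periods 2–4: 3.2 + 11.4 + 2.8 = 17.4
Divide by 3: 17.4 / 3 = 5.80

5.80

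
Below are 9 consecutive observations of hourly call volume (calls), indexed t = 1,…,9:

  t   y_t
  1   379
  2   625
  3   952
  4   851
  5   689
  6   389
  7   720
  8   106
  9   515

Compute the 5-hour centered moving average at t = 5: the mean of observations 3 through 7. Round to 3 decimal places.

720.200

Sum of periods 3–7: 952 + 851 + 689 + 389 + 720 = 3601
Divide by 5: 3601 / 5 = 720.200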